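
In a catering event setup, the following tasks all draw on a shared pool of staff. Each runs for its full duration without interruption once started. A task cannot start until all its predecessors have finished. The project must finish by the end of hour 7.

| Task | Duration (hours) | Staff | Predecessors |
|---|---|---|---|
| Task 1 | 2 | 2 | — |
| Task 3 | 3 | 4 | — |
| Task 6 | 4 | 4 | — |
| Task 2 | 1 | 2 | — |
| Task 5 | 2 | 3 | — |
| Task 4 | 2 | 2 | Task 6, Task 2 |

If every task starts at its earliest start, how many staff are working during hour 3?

8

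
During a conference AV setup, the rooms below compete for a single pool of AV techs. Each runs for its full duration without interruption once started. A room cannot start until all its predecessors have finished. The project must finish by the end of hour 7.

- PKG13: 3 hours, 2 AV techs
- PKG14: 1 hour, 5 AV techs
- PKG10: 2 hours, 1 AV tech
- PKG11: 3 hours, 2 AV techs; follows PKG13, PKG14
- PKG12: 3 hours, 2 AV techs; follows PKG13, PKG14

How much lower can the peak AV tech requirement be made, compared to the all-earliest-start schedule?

3

Early-start peak: h1:8  h2:3  h3:2  h4:4  h5:4  h6:4  h7:0 ⇒ 8.
Leveled (PKG13@1, PKG14@4, PKG10@1, PKG11@5, PKG12@5): h1:3  h2:3  h3:2  h4:5  h5:4  h6:4  h7:4 ⇒ 5.
Reduction 8 − 5 = 3.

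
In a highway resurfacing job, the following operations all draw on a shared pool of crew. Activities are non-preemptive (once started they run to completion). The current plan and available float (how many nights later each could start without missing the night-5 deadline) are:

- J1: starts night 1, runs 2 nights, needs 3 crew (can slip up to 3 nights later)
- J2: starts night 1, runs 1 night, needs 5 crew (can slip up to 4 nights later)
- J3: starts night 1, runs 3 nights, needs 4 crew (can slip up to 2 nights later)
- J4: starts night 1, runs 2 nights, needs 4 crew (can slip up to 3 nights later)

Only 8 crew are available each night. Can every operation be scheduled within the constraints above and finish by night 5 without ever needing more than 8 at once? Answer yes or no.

yes

Schedule J1@1, J2@1, J3@2, J4@3: n1:8  n2:7  n3:8  n4:8  n5:0 — peak 8 ≤ 8.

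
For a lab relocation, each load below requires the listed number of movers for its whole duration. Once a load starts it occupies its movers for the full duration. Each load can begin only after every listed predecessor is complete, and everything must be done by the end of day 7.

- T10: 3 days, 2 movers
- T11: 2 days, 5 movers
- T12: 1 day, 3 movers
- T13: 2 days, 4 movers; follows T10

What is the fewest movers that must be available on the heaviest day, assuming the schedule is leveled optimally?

Early-start (T10@1, T11@1, T12@1, T13@4) gives peak 10: d1:10  d2:7  d3:2  d4:4  d5:4  d6:0  d7:0.
Shift T11→4, T13→6.
Schedule T10@1, T11@4, T12@1, T13@6: d1:5  d2:2  d3:2  d4:5  d5:5  d6:4  d7:4 — peak 5.

5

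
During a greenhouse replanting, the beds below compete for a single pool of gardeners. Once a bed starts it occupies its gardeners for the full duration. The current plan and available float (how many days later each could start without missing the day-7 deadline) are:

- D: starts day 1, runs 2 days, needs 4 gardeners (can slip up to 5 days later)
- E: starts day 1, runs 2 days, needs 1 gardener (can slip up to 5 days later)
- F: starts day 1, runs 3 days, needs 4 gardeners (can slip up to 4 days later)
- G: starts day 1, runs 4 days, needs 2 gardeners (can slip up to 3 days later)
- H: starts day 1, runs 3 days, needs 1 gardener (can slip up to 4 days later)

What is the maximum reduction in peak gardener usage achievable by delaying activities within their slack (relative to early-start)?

6

Early-start peak: d1:12  d2:12  d3:7  d4:2  d5:0  d6:0  d7:0 ⇒ 12.
Leveled (D@1, E@1, F@3, G@4, H@1): d1:6  d2:6  d3:5  d4:6  d5:6  d6:2  d7:2 ⇒ 6.
Reduction 12 − 6 = 6.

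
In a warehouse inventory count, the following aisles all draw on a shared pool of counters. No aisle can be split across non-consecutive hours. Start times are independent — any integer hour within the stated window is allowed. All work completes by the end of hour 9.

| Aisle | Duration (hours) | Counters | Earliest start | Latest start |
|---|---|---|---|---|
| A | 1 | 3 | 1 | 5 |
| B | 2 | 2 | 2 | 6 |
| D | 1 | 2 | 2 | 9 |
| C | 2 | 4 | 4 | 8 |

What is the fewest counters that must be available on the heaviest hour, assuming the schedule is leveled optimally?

4

Schedule A@1, B@2, D@2, C@4: h1:3  h2:4  h3:2  h4:4  h5:4  h6:0  h7:0  h8:0  h9:0 — peak 4.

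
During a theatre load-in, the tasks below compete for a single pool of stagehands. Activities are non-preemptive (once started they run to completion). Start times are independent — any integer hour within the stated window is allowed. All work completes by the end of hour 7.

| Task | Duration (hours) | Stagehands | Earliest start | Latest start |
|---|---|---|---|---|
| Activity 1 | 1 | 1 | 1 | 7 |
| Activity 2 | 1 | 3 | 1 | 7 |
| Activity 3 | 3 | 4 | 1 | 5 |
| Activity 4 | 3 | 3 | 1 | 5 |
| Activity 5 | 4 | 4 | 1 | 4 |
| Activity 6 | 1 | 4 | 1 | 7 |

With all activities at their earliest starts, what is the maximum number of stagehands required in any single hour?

Early-start schedule: Activity 1@1, Activity 2@1, Activity 3@1, Activity 4@1, Activity 5@1, Activity 6@1.
Load per hour: hour 1: 19, hour 2: 11, hour 3: 11, hour 4: 4, hour 5: 0, hour 6: 0, hour 7: 0.
Peak is 19.

19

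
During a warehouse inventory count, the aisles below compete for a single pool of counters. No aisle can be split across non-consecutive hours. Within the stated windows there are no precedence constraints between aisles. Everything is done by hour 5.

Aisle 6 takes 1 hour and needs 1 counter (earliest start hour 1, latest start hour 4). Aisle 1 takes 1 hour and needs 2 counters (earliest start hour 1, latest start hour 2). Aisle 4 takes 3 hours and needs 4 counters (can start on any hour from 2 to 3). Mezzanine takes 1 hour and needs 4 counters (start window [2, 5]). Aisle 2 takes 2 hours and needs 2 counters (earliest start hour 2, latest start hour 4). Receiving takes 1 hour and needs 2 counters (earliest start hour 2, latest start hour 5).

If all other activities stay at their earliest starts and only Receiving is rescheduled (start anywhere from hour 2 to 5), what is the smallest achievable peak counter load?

10

Receiving@2: h1:3  h2:12  h3:6  h4:4  h5:0 → peak 12
Receiving@3: h1:3  h2:10  h3:8  h4:4  h5:0 → peak 10
Receiving@4: h1:3  h2:10  h3:6  h4:6  h5:0 → peak 10
Receiving@5: h1:3  h2:10  h3:6  h4:4  h5:2 → peak 10
Best is Receiving@3, peak 10.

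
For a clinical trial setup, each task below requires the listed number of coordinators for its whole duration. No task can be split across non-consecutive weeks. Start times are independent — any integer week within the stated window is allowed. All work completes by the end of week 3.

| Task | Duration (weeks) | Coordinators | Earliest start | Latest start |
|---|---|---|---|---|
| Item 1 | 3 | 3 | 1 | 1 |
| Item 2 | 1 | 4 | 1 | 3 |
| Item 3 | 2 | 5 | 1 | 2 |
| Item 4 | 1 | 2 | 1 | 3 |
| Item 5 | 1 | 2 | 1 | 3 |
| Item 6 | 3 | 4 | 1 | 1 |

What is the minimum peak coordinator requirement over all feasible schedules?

14

Early-start (Item 1@1, Item 2@1, Item 3@1, Item 4@1, Item 5@1, Item 6@1) gives peak 20: w1:20  w2:12  w3:7.
Shift Item 3→2, Item 5→2.
Schedule Item 1@1, Item 2@1, Item 3@2, Item 4@1, Item 5@2, Item 6@1: w1:13  w2:14  w3:12 — peak 14.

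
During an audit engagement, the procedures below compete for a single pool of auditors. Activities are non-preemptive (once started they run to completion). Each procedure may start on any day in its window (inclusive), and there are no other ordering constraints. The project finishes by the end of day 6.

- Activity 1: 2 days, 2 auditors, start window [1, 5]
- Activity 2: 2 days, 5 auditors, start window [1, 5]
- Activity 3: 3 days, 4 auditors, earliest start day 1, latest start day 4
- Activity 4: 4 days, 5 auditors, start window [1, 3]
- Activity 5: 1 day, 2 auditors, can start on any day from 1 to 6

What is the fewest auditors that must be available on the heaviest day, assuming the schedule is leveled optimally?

Early-start (Activity 1@1, Activity 2@1, Activity 3@1, Activity 4@1, Activity 5@1) gives peak 18: d1:18  d2:16  d3:9  d4:5  d5:0  d6:0.
Shift Activity 3→3, Activity 4→3.
Schedule Activity 1@1, Activity 2@1, Activity 3@3, Activity 4@3, Activity 5@1: d1:9  d2:7  d3:9  d4:9  d5:9  d6:5 — peak 9.

9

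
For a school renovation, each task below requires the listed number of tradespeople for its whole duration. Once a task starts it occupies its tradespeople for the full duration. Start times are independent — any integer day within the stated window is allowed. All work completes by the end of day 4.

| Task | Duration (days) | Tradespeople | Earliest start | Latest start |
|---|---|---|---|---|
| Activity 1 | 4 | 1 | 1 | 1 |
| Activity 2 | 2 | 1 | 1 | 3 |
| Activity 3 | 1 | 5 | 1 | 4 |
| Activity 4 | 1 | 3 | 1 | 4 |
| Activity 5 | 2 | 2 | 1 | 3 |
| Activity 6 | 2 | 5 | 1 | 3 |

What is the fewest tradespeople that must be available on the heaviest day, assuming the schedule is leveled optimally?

8

Early-start (Activity 1@1, Activity 2@1, Activity 3@1, Activity 4@1, Activity 5@1, Activity 6@1) gives peak 17: d1:17  d2:9  d3:1  d4:1.
Shift Activity 4→2, Activity 5→2, Activity 6→3.
Schedule Activity 1@1, Activity 2@1, Activity 3@1, Activity 4@2, Activity 5@2, Activity 6@3: d1:7  d2:7  d3:8  d4:6 — peak 8.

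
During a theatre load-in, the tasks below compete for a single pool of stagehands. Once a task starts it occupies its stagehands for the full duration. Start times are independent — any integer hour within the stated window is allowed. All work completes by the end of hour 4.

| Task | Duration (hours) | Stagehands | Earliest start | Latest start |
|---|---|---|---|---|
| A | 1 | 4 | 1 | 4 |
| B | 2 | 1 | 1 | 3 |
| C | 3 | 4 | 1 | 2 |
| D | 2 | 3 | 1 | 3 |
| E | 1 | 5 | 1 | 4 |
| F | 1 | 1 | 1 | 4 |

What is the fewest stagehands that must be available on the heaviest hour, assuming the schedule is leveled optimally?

8

Early-start (A@1, B@1, C@1, D@1, E@1, F@1) gives peak 18: h1:18  h2:8  h3:4  h4:0.
Shift B→2, D→2, E→4, F→4.
Schedule A@1, B@2, C@1, D@2, E@4, F@4: h1:8  h2:8  h3:8  h4:6 — peak 8.
Total stagehand-hours = 30 over 4 hours ⇒ peak ≥ ⌈30/4⌉ = 8, so 8 is optimal.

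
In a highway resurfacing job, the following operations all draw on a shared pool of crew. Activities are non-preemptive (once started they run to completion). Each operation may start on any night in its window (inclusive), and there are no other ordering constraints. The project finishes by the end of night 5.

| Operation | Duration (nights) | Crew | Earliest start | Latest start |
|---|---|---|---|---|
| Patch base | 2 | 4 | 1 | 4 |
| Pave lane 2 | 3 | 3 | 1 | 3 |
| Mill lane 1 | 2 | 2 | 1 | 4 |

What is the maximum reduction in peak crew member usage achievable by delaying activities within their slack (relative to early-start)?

Early-start peak: n1:9  n2:9  n3:3  n4:0  n5:0 ⇒ 9.
Leveled (Patch base@1, Pave lane 2@3, Mill lane 1@3): n1:4  n2:4  n3:5  n4:5  n5:3 ⇒ 5.
Reduction 9 − 5 = 4.

4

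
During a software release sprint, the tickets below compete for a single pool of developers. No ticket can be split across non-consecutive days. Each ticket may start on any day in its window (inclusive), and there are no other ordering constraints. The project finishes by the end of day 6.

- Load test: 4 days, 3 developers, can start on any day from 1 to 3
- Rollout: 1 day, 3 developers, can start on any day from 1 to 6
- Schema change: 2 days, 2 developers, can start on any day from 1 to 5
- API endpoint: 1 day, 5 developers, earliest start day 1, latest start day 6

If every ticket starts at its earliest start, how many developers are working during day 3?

At early start, day 3 has: Load test.
Demand: 3 = 3.

3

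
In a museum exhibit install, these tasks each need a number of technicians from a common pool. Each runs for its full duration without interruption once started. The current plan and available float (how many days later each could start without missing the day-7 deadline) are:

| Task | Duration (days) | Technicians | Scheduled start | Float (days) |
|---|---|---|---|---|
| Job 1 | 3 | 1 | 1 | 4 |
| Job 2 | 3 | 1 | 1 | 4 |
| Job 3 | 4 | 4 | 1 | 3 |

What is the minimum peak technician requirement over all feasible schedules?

4

Early-start (Job 1@1, Job 2@1, Job 3@1) gives peak 6: d1:6  d2:6  d3:6  d4:4  d5:0  d6:0  d7:0.
Shift Job 3→4.
Schedule Job 1@1, Job 2@1, Job 3@4: d1:2  d2:2  d3:2  d4:4  d5:4  d6:4  d7:4 — peak 4.
Total technician-days = 22 over 7 days ⇒ peak ≥ ⌈22/7⌉ = 4, so 4 is optimal.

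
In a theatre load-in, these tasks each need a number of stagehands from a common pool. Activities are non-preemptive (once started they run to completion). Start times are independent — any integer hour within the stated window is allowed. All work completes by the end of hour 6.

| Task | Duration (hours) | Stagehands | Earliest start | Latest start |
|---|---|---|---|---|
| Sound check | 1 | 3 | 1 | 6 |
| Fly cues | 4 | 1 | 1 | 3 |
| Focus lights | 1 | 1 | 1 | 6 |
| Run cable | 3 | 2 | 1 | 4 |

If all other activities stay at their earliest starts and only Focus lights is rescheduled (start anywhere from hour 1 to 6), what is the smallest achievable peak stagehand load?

Focus lights@1: h1:7  h2:3  h3:3  h4:1  h5:0  h6:0 → peak 7
Focus lights@2: h1:6  h2:4  h3:3  h4:1  h5:0  h6:0 → peak 6
Focus lights@3: h1:6  h2:3  h3:4  h4:1  h5:0  h6:0 → peak 6
Focus lights@4: h1:6  h2:3  h3:3  h4:2  h5:0  h6:0 → peak 6
Focus lights@5: h1:6  h2:3  h3:3  h4:1  h5:1  h6:0 → peak 6
Focus lights@6: h1:6  h2:3  h3:3  h4:1  h5:0  h6:1 → peak 6
Best is Focus lights@2, peak 6.

6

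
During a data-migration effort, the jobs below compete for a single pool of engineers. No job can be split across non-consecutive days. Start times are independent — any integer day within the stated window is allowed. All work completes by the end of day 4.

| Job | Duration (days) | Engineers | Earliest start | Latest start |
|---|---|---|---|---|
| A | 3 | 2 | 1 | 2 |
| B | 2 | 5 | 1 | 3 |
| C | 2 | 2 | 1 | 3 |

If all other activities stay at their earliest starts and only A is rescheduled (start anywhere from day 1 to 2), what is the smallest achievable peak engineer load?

9

A@1: d1:9  d2:9  d3:2  d4:0 → peak 9
A@2: d1:7  d2:9  d3:2  d4:2 → peak 9
Best is A@1, peak 9.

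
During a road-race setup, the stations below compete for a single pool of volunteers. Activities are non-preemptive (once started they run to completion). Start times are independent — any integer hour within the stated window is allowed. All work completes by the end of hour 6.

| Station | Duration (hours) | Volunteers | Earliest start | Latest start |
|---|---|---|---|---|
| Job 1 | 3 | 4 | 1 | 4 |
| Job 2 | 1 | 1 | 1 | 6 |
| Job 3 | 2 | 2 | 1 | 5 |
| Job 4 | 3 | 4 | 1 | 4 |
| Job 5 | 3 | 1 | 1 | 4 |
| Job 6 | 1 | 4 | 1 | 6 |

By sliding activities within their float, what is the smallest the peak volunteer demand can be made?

8

Early-start (Job 1@1, Job 2@1, Job 3@1, Job 4@1, Job 5@1, Job 6@1) gives peak 16: h1:16  h2:11  h3:9  h4:0  h5:0  h6:0.
Shift Job 4→3, Job 5→4, Job 6→6.
Schedule Job 1@1, Job 2@1, Job 3@1, Job 4@3, Job 5@4, Job 6@6: h1:7  h2:6  h3:8  h4:5  h5:5  h6:5 — peak 8.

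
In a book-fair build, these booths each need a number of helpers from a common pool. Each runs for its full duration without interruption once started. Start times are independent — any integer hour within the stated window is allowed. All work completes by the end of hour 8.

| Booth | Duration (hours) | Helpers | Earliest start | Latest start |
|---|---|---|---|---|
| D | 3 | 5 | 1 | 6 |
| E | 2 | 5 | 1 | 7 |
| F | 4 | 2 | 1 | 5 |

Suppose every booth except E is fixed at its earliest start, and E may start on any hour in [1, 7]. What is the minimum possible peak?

7

E@1: h1:12  h2:12  h3:7  h4:2  h5:0  h6:0  h7:0  h8:0 → peak 12
E@2: h1:7  h2:12  h3:12  h4:2  h5:0  h6:0  h7:0  h8:0 → peak 12
E@3: h1:7  h2:7  h3:12  h4:7  h5:0  h6:0  h7:0  h8:0 → peak 12
E@4: h1:7  h2:7  h3:7  h4:7  h5:5  h6:0  h7:0  h8:0 → peak 7
E@5: h1:7  h2:7  h3:7  h4:2  h5:5  h6:5  h7:0  h8:0 → peak 7
E@6: h1:7  h2:7  h3:7  h4:2  h5:0  h6:5  h7:5  h8:0 → peak 7
E@7: h1:7  h2:7  h3:7  h4:2  h5:0  h6:0  h7:5  h8:5 → peak 7
Best is E@4, peak 7.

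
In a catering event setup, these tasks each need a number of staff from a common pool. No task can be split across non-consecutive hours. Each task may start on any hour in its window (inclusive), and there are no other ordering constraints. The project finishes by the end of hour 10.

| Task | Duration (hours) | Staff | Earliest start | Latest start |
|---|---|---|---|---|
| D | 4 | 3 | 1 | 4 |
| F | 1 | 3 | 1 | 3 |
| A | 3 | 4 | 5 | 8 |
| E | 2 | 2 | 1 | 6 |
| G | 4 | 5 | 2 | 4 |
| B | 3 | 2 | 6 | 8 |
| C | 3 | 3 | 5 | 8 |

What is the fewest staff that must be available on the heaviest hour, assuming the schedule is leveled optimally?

Early-start (D@1, F@1, A@5, E@1, G@2, B@6, C@5) gives peak 12: h1:8  h2:10  h3:8  h4:8  h5:12  h6:9  h7:9  h8:2  h9:0  h10:0.
Shift A→7, G→3, B→8.
Schedule D@1, F@1, A@7, E@1, G@3, B@8, C@5: h1:8  h2:5  h3:8  h4:8  h5:8  h6:8  h7:7  h8:6  h9:6  h10:2 — peak 8.

8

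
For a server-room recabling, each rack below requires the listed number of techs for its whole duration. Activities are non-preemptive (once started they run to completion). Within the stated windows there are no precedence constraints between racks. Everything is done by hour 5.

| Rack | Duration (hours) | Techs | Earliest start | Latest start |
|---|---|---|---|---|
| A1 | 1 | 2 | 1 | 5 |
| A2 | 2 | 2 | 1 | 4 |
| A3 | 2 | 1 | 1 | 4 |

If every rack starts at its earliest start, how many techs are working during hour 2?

At early start, hour 2 has: A2, A3.
Demand: 2 + 1 = 3.

3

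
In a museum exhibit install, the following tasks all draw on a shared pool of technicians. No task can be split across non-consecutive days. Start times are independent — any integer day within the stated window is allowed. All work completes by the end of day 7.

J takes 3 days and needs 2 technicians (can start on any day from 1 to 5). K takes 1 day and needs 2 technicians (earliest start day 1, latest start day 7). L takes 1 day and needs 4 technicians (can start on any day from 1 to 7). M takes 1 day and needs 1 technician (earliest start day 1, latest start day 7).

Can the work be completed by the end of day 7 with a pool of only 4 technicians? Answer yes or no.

yes

Schedule J@1, K@1, L@4, M@2: d1:4  d2:3  d3:2  d4:4  d5:0  d6:0  d7:0 — peak 4 ≤ 4.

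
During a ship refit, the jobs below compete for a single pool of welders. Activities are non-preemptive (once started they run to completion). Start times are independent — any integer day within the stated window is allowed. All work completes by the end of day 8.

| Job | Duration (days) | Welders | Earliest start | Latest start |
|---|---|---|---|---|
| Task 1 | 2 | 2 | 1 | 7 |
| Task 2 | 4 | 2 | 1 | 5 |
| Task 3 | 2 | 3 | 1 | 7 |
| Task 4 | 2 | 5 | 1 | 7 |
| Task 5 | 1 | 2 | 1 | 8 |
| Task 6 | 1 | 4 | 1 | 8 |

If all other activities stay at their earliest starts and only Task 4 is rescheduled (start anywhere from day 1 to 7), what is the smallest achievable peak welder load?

13

Task 4@1: d1:18  d2:12  d3:2  d4:2  d5:0  d6:0  d7:0  d8:0 → peak 18
Task 4@2: d1:13  d2:12  d3:7  d4:2  d5:0  d6:0  d7:0  d8:0 → peak 13
Task 4@3: d1:13  d2:7  d3:7  d4:7  d5:0  d6:0  d7:0  d8:0 → peak 13
Task 4@4: d1:13  d2:7  d3:2  d4:7  d5:5  d6:0  d7:0  d8:0 → peak 13
Task 4@5: d1:13  d2:7  d3:2  d4:2  d5:5  d6:5  d7:0  d8:0 → peak 13
Task 4@6: d1:13  d2:7  d3:2  d4:2  d5:0  d6:5  d7:5  d8:0 → peak 13
Task 4@7: d1:13  d2:7  d3:2  d4:2  d5:0  d6:0  d7:5  d8:5 → peak 13
Best is Task 4@2, peak 13.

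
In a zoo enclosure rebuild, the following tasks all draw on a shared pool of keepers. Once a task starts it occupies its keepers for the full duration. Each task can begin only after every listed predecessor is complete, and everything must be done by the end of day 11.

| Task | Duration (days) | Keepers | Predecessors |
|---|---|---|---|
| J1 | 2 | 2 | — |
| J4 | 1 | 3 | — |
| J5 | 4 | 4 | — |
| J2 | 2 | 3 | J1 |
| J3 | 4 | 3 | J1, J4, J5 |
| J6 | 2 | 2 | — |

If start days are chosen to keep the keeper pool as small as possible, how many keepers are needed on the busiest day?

6

Early-start (J1@1, J4@1, J5@1, J2@3, J3@5, J6@1) gives peak 11: d1:11  d2:8  d3:7  d4:7  d5:3  d6:3  d7:3  d8:3  d9:0  d10:0  d11:0.
Shift J5→2, J2→6, J3→6, J6→3.
Schedule J1@1, J4@1, J5@2, J2@6, J3@6, J6@3: d1:5  d2:6  d3:6  d4:6  d5:4  d6:6  d7:6  d8:3  d9:3  d10:0  d11:0 — peak 6.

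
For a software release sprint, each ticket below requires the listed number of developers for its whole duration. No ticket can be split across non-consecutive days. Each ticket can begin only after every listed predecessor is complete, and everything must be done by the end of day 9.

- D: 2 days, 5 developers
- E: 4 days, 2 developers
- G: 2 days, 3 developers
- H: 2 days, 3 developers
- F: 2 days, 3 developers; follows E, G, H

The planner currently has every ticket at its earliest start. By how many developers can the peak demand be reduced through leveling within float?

8

Early-start peak: d1:13  d2:13  d3:2  d4:2  d5:3  d6:3  d7:0  d8:0  d9:0 ⇒ 13.
Leveled (D@1, E@3, G@3, H@5, F@7): d1:5  d2:5  d3:5  d4:5  d5:5  d6:5  d7:3  d8:3  d9:0 ⇒ 5.
Reduction 13 − 5 = 8.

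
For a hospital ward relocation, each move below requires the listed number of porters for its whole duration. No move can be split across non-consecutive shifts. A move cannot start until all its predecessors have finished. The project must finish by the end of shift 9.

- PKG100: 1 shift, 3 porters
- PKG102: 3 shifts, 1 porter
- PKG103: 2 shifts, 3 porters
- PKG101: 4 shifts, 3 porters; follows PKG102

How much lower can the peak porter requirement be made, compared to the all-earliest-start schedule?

Early-start peak: s1:7  s2:4  s3:1  s4:3  s5:3  s6:3  s7:3  s8:0  s9:0 ⇒ 7.
Leveled (PKG100@1, PKG102@1, PKG103@2, PKG101@4): s1:4  s2:4  s3:4  s4:3  s5:3  s6:3  s7:3  s8:0  s9:0 ⇒ 4.
Reduction 7 − 4 = 3.

3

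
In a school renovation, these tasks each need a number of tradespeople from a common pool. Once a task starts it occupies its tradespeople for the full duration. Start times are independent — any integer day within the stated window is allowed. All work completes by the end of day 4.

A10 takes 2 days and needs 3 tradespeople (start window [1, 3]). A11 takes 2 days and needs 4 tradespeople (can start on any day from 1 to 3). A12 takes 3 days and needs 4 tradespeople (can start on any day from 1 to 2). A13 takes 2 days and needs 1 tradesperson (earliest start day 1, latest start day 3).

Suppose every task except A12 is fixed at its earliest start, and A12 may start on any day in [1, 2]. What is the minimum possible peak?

12

A12@1: d1:12  d2:12  d3:4  d4:0 → peak 12
A12@2: d1:8  d2:12  d3:4  d4:4 → peak 12
Best is A12@1, peak 12.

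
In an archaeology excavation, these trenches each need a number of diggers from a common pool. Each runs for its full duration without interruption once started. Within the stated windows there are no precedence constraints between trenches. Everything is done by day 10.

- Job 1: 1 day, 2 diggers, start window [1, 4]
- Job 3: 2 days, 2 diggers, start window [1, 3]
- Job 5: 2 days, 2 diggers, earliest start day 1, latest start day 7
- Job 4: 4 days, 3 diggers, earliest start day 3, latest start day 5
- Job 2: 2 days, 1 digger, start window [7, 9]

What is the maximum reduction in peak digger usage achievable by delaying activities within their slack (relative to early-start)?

2

Early-start peak: d1:6  d2:4  d3:3  d4:3  d5:3  d6:3  d7:1  d8:1  d9:0  d10:0 ⇒ 6.
Leveled (Job 1@1, Job 3@1, Job 5@2, Job 4@4, Job 2@7): d1:4  d2:4  d3:2  d4:3  d5:3  d6:3  d7:4  d8:1  d9:0  d10:0 ⇒ 4.
Reduction 6 − 4 = 2.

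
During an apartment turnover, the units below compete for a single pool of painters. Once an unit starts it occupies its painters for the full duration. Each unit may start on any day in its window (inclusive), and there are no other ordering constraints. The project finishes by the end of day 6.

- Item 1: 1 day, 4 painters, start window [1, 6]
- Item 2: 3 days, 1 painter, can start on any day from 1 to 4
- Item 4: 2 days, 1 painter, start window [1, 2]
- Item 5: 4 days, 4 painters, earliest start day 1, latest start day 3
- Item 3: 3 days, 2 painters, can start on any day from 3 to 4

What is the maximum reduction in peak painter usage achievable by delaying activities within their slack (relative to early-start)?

Early-start peak: d1:10  d2:6  d3:7  d4:6  d5:2  d6:0 ⇒ 10.
Leveled (Item 1@1, Item 2@1, Item 4@1, Item 5@2, Item 3@4): d1:6  d2:6  d3:5  d4:6  d5:6  d6:2 ⇒ 6.
Reduction 10 − 6 = 4.

4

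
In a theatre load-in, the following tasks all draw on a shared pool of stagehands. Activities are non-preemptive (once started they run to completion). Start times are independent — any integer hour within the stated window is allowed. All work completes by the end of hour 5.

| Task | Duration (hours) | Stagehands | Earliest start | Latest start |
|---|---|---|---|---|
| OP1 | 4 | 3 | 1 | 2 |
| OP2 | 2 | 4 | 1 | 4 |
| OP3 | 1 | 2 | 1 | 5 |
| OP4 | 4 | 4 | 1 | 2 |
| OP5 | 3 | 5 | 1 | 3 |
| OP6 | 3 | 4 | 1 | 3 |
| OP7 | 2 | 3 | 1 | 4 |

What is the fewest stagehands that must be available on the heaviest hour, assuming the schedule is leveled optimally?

16

Early-start (OP1@1, OP2@1, OP3@1, OP4@1, OP5@1, OP6@1, OP7@1) gives peak 25: h1:25  h2:23  h3:16  h4:7  h5:0.
Shift OP5→3, OP6→3.
Schedule OP1@1, OP2@1, OP3@1, OP4@1, OP5@3, OP6@3, OP7@1: h1:16  h2:14  h3:16  h4:16  h5:9 — peak 16.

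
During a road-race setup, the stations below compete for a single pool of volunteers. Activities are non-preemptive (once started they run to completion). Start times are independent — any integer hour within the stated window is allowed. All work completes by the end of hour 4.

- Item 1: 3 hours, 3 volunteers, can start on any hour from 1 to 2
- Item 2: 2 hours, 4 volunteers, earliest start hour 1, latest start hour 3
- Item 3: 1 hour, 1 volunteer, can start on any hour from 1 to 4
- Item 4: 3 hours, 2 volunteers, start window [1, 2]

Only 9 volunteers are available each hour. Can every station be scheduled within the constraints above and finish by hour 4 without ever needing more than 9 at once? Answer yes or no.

yes

Schedule Item 1@1, Item 2@1, Item 3@1, Item 4@2: h1:8  h2:9  h3:5  h4:2 — peak 9 ≤ 9.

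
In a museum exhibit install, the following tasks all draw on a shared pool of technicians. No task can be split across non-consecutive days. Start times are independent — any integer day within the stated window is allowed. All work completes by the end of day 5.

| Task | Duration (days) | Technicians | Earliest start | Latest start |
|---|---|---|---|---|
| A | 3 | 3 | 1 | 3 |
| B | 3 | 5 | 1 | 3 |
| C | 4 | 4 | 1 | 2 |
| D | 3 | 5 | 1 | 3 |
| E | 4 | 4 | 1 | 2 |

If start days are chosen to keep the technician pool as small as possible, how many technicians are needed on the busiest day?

21

Schedule A@1, B@1, C@1, D@1, E@1: d1:21  d2:21  d3:21  d4:8  d5:0 — peak 21.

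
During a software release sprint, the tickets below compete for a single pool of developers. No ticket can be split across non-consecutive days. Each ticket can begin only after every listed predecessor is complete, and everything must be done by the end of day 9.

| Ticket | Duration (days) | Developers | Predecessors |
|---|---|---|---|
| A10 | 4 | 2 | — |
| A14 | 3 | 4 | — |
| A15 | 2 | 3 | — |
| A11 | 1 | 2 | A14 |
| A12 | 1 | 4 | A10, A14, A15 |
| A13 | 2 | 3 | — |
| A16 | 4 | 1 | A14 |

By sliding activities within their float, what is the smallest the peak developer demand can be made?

Early-start (A10@1, A14@1, A15@1, A11@4, A12@5, A13@1, A16@4) gives peak 12: d1:12  d2:12  d3:6  d4:5  d5:5  d6:1  d7:1  d8:0  d9:0.
Shift A15→4, A11→5, A12→6, A13→7.
Schedule A10@1, A14@1, A15@4, A11@5, A12@6, A13@7, A16@4: d1:6  d2:6  d3:6  d4:6  d5:6  d6:5  d7:4  d8:3  d9:0 — peak 6.

6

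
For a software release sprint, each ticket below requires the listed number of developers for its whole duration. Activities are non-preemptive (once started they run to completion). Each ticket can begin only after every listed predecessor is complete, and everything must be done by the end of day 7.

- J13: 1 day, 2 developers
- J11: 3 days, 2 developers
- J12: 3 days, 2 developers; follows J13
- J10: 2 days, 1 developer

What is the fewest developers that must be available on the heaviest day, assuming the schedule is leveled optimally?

3

Early-start (J13@1, J11@1, J12@2, J10@1) gives peak 5: d1:5  d2:5  d3:4  d4:2  d5:0  d6:0  d7:0.
Shift J11→2, J12→5.
Schedule J13@1, J11@2, J12@5, J10@1: d1:3  d2:3  d3:2  d4:2  d5:2  d6:2  d7:2 — peak 3.
Total developer-days = 16 over 7 days ⇒ peak ≥ ⌈16/7⌉ = 3, so 3 is optimal.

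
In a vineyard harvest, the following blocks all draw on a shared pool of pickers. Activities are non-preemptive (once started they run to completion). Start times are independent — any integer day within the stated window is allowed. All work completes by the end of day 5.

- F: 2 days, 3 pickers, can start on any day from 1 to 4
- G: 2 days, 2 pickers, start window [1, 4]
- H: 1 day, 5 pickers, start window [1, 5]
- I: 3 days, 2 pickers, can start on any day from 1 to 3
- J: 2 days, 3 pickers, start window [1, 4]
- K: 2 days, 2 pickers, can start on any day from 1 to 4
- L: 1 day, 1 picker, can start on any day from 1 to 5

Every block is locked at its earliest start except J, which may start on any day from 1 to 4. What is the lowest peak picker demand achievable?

J@1: d1:18  d2:12  d3:2  d4:0  d5:0 → peak 18
J@2: d1:15  d2:12  d3:5  d4:0  d5:0 → peak 15
J@3: d1:15  d2:9  d3:5  d4:3  d5:0 → peak 15
J@4: d1:15  d2:9  d3:2  d4:3  d5:3 → peak 15
Best is J@2, peak 15.

15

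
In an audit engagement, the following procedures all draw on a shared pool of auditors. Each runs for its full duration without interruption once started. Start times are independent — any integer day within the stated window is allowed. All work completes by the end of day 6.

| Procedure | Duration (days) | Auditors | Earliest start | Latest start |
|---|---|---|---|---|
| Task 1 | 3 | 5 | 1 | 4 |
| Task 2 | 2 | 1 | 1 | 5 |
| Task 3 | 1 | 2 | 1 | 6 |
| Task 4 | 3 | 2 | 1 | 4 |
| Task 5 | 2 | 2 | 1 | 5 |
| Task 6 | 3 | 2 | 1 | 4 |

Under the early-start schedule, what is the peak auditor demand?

Early-start schedule: Task 1@1, Task 2@1, Task 3@1, Task 4@1, Task 5@1, Task 6@1.
Load per day: day 1: 14, day 2: 12, day 3: 9, day 4: 0, day 5: 0, day 6: 0.
Peak is 14.

14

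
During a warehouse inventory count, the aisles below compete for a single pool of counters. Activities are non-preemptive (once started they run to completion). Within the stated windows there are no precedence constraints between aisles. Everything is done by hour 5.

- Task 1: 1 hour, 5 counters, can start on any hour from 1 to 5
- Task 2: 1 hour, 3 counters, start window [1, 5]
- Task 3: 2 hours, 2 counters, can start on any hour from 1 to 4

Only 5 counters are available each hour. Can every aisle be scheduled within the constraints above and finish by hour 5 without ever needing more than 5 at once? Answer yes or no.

Schedule Task 1@1, Task 2@2, Task 3@2: h1:5  h2:5  h3:2  h4:0  h5:0 — peak 5 ≤ 5.

yes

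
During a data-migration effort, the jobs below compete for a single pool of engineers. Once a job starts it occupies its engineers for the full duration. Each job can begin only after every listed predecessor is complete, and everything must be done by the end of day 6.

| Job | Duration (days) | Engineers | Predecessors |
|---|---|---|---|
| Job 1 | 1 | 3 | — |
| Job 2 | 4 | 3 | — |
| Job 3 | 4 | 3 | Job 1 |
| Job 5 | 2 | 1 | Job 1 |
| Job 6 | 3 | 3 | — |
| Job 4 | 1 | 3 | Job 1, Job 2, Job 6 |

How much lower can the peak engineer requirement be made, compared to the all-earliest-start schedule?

Early-start peak: d1:9  d2:10  d3:10  d4:6  d5:6  d6:0 ⇒ 10.
Leveled (Job 1@1, Job 2@1, Job 3@2, Job 5@4, Job 6@1, Job 4@5): d1:9  d2:9  d3:9  d4:7  d5:7  d6:0 ⇒ 9.
Reduction 10 − 9 = 1.

1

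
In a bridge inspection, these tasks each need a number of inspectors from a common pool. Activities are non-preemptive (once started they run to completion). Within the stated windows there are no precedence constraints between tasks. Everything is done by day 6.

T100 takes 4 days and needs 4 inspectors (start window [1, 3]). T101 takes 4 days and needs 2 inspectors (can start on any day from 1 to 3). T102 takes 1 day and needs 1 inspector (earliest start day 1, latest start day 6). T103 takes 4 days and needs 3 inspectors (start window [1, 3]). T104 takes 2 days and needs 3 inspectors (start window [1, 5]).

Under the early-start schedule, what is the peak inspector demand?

13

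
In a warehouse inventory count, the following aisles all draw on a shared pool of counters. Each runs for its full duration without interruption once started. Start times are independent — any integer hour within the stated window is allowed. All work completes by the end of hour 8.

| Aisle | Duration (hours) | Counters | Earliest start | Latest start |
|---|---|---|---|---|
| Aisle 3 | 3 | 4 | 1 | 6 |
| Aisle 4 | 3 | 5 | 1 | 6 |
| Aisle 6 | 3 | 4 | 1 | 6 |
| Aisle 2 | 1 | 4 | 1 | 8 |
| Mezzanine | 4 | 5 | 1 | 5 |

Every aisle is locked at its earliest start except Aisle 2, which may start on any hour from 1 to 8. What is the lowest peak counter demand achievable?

18

Aisle 2@1: h1:22  h2:18  h3:18  h4:5  h5:0  h6:0  h7:0  h8:0 → peak 22
Aisle 2@2: h1:18  h2:22  h3:18  h4:5  h5:0  h6:0  h7:0  h8:0 → peak 22
Aisle 2@3: h1:18  h2:18  h3:22  h4:5  h5:0  h6:0  h7:0  h8:0 → peak 22
Aisle 2@4: h1:18  h2:18  h3:18  h4:9  h5:0  h6:0  h7:0  h8:0 → peak 18
Aisle 2@5: h1:18  h2:18  h3:18  h4:5  h5:4  h6:0  h7:0  h8:0 → peak 18
Aisle 2@6: h1:18  h2:18  h3:18  h4:5  h5:0  h6:4  h7:0  h8:0 → peak 18
Aisle 2@7: h1:18  h2:18  h3:18  h4:5  h5:0  h6:0  h7:4  h8:0 → peak 18
Aisle 2@8: h1:18  h2:18  h3:18  h4:5  h5:0  h6:0  h7:0  h8:4 → peak 18
Best is Aisle 2@4, peak 18.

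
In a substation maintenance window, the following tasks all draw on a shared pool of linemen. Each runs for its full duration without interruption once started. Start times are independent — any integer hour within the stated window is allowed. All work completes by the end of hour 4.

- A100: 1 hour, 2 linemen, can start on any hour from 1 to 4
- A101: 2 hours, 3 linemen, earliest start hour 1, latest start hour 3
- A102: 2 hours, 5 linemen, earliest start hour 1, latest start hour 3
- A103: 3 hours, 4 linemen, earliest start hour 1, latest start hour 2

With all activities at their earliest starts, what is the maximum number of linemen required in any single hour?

14

Early-start schedule: A100@1, A101@1, A102@1, A103@1.
Load per hour: hour 1: 14, hour 2: 12, hour 3: 4, hour 4: 0.
Peak is 14.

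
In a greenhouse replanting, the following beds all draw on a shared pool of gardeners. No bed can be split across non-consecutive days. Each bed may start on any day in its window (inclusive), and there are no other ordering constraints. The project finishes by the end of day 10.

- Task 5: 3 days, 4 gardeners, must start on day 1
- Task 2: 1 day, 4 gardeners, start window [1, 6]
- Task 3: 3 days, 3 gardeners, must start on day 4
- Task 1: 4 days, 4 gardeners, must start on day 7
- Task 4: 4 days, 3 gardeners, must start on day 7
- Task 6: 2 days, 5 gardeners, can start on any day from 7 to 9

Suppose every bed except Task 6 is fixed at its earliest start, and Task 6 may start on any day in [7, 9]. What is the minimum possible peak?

12

Task 6@7: d1:8  d2:4  d3:4  d4:3  d5:3  d6:3  d7:12  d8:12  d9:7  d10:7 → peak 12
Task 6@8: d1:8  d2:4  d3:4  d4:3  d5:3  d6:3  d7:7  d8:12  d9:12  d10:7 → peak 12
Task 6@9: d1:8  d2:4  d3:4  d4:3  d5:3  d6:3  d7:7  d8:7  d9:12  d10:12 → peak 12
Best is Task 6@7, peak 12.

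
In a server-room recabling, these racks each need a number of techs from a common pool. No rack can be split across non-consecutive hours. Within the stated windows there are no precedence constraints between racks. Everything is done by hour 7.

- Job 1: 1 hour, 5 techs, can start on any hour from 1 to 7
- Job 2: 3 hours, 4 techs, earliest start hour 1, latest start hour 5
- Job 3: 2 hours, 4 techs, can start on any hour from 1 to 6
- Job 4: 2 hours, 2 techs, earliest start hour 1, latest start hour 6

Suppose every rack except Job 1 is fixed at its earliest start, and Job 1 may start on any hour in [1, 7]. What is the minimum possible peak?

10

Job 1@1: h1:15  h2:10  h3:4  h4:0  h5:0  h6:0  h7:0 → peak 15
Job 1@2: h1:10  h2:15  h3:4  h4:0  h5:0  h6:0  h7:0 → peak 15
Job 1@3: h1:10  h2:10  h3:9  h4:0  h5:0  h6:0  h7:0 → peak 10
Job 1@4: h1:10  h2:10  h3:4  h4:5  h5:0  h6:0  h7:0 → peak 10
Job 1@5: h1:10  h2:10  h3:4  h4:0  h5:5  h6:0  h7:0 → peak 10
Job 1@6: h1:10  h2:10  h3:4  h4:0  h5:0  h6:5  h7:0 → peak 10
Job 1@7: h1:10  h2:10  h3:4  h4:0  h5:0  h6:0  h7:5 → peak 10
Best is Job 1@3, peak 10.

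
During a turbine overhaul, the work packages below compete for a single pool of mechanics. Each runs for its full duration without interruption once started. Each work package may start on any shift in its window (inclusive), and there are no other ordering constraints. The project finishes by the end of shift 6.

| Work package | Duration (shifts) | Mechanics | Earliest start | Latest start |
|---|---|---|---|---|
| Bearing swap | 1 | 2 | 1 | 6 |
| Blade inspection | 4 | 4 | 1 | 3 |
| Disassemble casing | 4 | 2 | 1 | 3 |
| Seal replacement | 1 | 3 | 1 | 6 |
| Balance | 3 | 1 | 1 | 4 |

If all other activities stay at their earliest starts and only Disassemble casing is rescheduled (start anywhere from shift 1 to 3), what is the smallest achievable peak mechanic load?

Disassemble casing@1: s1:12  s2:7  s3:7  s4:6  s5:0  s6:0 → peak 12
Disassemble casing@2: s1:10  s2:7  s3:7  s4:6  s5:2  s6:0 → peak 10
Disassemble casing@3: s1:10  s2:5  s3:7  s4:6  s5:2  s6:2 → peak 10
Best is Disassemble casing@2, peak 10.

10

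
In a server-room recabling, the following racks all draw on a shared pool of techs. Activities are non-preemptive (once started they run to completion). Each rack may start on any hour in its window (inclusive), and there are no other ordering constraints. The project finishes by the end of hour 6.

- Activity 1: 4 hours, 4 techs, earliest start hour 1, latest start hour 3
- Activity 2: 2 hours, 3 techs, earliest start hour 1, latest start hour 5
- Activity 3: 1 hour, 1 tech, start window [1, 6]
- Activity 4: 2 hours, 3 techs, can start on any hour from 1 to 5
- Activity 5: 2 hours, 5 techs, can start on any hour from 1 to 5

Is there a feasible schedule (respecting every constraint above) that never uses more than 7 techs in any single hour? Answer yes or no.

yes

Schedule Activity 1@1, Activity 2@1, Activity 3@5, Activity 4@3, Activity 5@5: h1:7  h2:7  h3:7  h4:7  h5:6  h6:5 — peak 7 ≤ 7.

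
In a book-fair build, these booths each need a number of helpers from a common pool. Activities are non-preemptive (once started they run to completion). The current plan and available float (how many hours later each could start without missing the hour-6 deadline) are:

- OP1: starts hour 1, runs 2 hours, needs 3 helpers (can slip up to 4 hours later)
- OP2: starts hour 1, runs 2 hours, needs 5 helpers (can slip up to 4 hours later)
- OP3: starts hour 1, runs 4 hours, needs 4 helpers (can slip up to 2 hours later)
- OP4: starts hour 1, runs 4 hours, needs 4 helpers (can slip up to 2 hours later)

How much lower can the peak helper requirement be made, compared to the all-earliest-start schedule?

Early-start peak: h1:16  h2:16  h3:8  h4:8  h5:0  h6:0 ⇒ 16.
Leveled (OP1@1, OP2@1, OP3@3, OP4@3): h1:8  h2:8  h3:8  h4:8  h5:8  h6:8 ⇒ 8.
Reduction 16 − 8 = 8.

8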